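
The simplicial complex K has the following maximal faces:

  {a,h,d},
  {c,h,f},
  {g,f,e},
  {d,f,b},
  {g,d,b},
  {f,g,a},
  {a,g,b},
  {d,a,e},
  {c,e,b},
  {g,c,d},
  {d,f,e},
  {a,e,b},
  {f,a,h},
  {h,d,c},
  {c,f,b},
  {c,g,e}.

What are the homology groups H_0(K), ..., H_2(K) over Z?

H_0 = Z,  H_1 = Z^2,  H_2 = Z.

Order the vertices as a < b < c < d < e < f < g < h. Listing each simplex with vertices in this order, K has dimension 2 with simplices:

  0-simplices (8): a, b, c, d, e, f, g, h
  1-simplices (24): ab, ad, ae, af, ag, ah, bc, bd, be, bf, bg, cd, ce, cf, cg, ch, de, df, dg, dh, ef, eg, fg, fh
  2-simplices (16): abe, abg, ade, adh, afg, afh, bce, bcf, bdf, bdg, cdg, cdh, ceg, cfh, def, efg

giving chain groups C_0 ≅ Z^8, C_1 ≅ Z^24, C_2 ≅ Z^16.

∂_1: C_1 → C_0 maps an edge to its endpoints' difference, ∂[p,q] = q − p. For instance
  ∂ce = e − c.
This gives a 8×24 integer matrix of rank 7; reducing to Smith normal form yields diagonal entries (1,1,1,1,1,1,1).

∂_2: C_2 → C_1 maps a triangle to the signed sum of its edges. For instance
  ∂abg = bg − ag + ab,
  ∂bdf = df − bf + bd.
As a 24×16 matrix over Z this has rank 15, with invariant factors (1,1,1,1,1,1,1,1,1,1,1,1,1,1,1).

Computing H_k = (kernel of ∂_k) / (image of ∂_{k+1}):

  H_0: rank C_0 − rank ∂_1 = 8 − 7 = 1, and the invariant factors of ∂_1 are all 1, so H_0 ≅ Z.
  H_1: rank ker ∂_1 − rank ∂_2 = (24 − 7) − 15 = 2, and the invariant factors of ∂_2 are all 1, so H_1 ≅ Z^2.
  H_2: rank ker ∂_2 − rank ∂_3 = (16 − 15) − 0 = 1, and there is no ∂_3, so H_2 ≅ Z.

As a check, the Euler characteristic is 8 − 24 + 16 = 0, which agrees with 1 − 2 + 1 = 0.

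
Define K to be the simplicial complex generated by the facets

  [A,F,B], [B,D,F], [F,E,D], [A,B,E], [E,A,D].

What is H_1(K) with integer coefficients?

We work with the vertex ordering A < B < D < E < F. The simplices of K, each written with vertices in increasing order, are:

  0-simplices (5): A, B, D, E, F
  1-simplices (10): AB, AD, AE, AF, BD, BE, BF, DE, DF, EF
  2-simplices (5): ABE, ABF, ADE, BDF, DEF

so the chain groups are C_0 ≅ Z^5, C_1 ≅ Z^10, C_2 ≅ Z^5.

∂_1: C_1 → C_0 maps an edge to its endpoints' difference, ∂[p,q] = q − p.
The 5×10 boundary matrix has rank 4 and Smith normal form diag(1,1,1,1).

The boundary map ∂_2: C_2 → C_1 maps a triangle to the signed sum of its edges. For instance
  ∂BDF = DF − BF + BD,
  ∂DEF = EF − DF + DE.
This gives a 10×5 integer matrix of rank 5; reducing to Smith normal form yields diagonal entries (1,1,1,1,1).

Computing H_k = (kernel of ∂_k) / (image of ∂_{k+1}):

  H_1: rank ker ∂_1 − rank ∂_2 = (10 − 4) − 5 = 1, and the invariant factors of ∂_2 are all 1, so H_1 ≅ Z.

H_1 = Z.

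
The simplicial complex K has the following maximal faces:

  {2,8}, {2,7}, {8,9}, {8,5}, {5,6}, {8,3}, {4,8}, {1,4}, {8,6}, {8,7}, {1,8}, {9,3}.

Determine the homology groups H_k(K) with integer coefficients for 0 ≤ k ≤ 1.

H_0 ≅ Z,  H_1 ≅ Z^4.

Take the total order 1 < 2 < 3 < 4 < 5 < 6 < 7 < 8 < 9 on the vertex set. Then K (dimension 1) consists of the simplices:

  0-simplices (9): [1], [2], [3], [4], [5], [6], [7], [8], [9]
  1-simplices (12): [1,4], [1,8], [2,7], [2,8], [3,8], [3,9], [4,8], [5,6], [5,8], [6,8], [7,8], [8,9]

so the chain groups are C_0 ≅ Z^9, C_1 ≅ Z^12.

The boundary map ∂_1: C_1 → C_0 sends each edge [p,q] (with p < q) to q − p. For instance
  ∂[2,7] = [7] − [2].
This gives a 9×12 integer matrix of rank 8; reducing to Smith normal form yields diagonal entries (1,1,1,1,1,1,1,1).

Reading off H_k = ker ∂_k / im ∂_{k+1}:

  H_0: rank C_0 − rank ∂_1 = 9 − 8 = 1, and the invariant factors of ∂_1 are all 1, so H_0 ≅ Z.
  H_1: rank ker ∂_1 − rank ∂_2 = (12 − 8) − 0 = 4, and there is no ∂_2, so H_1 ≅ Z^4.

(K is a triangulation of a wedge of 4 circles.)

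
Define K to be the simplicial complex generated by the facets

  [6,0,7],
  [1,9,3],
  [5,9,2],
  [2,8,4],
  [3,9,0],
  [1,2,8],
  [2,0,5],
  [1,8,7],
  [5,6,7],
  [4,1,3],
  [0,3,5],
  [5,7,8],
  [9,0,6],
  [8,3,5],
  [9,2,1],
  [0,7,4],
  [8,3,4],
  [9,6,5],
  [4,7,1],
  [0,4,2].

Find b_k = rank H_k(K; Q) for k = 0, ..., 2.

We work with the vertex ordering 0 < 1 < 2 < 3 < 4 < 5 < 6 < 7 < 8 < 9. The simplices of K, each written with vertices in increasing order, are:

  0-simplices (10): [0], [1], [2], [3], [4], [5], [6], [7], [8], [9]
  1-simplices (30): (30 of them)
  2-simplices (20): (20 of them)

giving chain groups C_0 ≅ Z^10, C_1 ≅ Z^30, C_2 ≅ Z^20.

Boundary ∂_1: C_1 → C_0 maps an edge to its endpoints' difference, ∂[p,q] = q − p. For instance
  ∂[0,7] = [7] − [0].
The 10×30 boundary matrix has rank 9 and Smith normal form diag(1,1,1,1,1,1,1,1,1).

The boundary map ∂_2: C_2 → C_1 sends each 2-simplex [p,q,r] to [q,r] − [p,r] + [p,q]. For instance
  ∂[0,6,7] = [6,7] − [0,7] + [0,6],
  ∂[5,7,8] = [7,8] − [5,8] + [5,7].
The resulting 30×20 matrix has rank 20, and its Smith normal form has invariant factors (1,1,1,1,1,1,1,1,1,1,1,1,1,1,1,1,1,1,1,2).

From H_k ≅ ker(∂_k) / im(∂_{k+1}) we obtain:

  H_0: rank C_0 − rank ∂_1 = 10 − 9 = 1, and the invariant factors of ∂_1 are all 1, so H_0 ≅ Z.
  H_1: rank ker ∂_1 − rank ∂_2 = (30 − 9) − 20 = 1, and ∂_2 has invariant factor 2 > 1, so H_1 ≅ Z ⊕ Z/2.
  H_2: rank ker ∂_2 − rank ∂_3 = (20 − 20) − 0 = 0, and there is no ∂_3, so H_2 ≅ 0.

As a check, the Euler characteristic is 10 − 30 + 20 = 0, which agrees with 1 − 1 + 0 = 0.

Hence the Betti numbers are b_0 = 1, b_1 = 1, b_2 = 0.

b_0 = 1, b_1 = 1, b_2 = 0.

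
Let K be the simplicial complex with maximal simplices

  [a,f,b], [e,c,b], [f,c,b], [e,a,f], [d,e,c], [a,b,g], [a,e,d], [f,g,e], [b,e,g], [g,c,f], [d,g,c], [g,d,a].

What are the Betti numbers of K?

b_0 = 1, b_1 = 0, b_2 = 0.

K has 7 vertices, 18 edges, 12 triangles.
rank ∂_0 = 0, rank ∂_1 = 6 ⇒ b_0 = 7 − 0 − 6 = 1; all invariant factors of ∂_1 are 1 so no torsion. So H_0 = Z.
rank ∂_1 = 6, rank ∂_2 = 12 ⇒ b_1 = 18 − 6 − 12 = 0; ∂_2 has invariant factor(s) [2] giving torsion. So H_1 = Z_2.
rank ∂_2 = 12, rank ∂_3 = 0 ⇒ b_2 = 12 − 12 − 0 = 0. So H_2 = 0.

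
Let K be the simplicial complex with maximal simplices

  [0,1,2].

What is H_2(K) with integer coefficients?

K has 3 vertices, 3 edges, 1 triangle.
rank ∂_2 = 1, rank ∂_3 = 0 ⇒ b_2 = 1 − 1 − 0 = 0. So H_2 = 0.

H_2 ≅ 0.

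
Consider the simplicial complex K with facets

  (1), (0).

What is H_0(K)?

Fix the vertex order 0 < 1 and write every simplex with vertices in increasing order. Then dim K = 0 and the simplices of K are:

  0-simplices (2): [0], [1]

so the chain groups are C_0 ≅ Z^2.

From H_k ≅ ker(∂_k) / im(∂_{k+1}) we obtain:

  H_0: rank C_0 − rank ∂_1 = 2 − 0 = 2, and there is no ∂_1, so H_0 = Z^2.

(K is a triangulation of a set of 2 points.)

H_0 = Z^2.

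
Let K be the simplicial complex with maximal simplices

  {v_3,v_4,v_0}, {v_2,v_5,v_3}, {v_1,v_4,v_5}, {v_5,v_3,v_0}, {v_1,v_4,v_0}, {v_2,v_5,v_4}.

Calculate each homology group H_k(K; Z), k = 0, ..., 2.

Order the vertices as v_0 < v_1 < v_2 < v_3 < v_4 < v_5. Listing each simplex with vertices in this order, K has dimension 2 with simplices:

  0-simplices (6): [v_0], [v_1], [v_2], [v_3], [v_4], [v_5]
  1-simplices (12): [v_0,v_1], [v_0,v_3], [v_0,v_4], [v_0,v_5], [v_1,v_4], [v_1,v_5], [v_2,v_3], [v_2,v_4], [v_2,v_5], [v_3,v_4], [v_3,v_5], [v_4,v_5]
  2-simplices (6): [v_0,v_1,v_4], [v_0,v_3,v_4], [v_0,v_3,v_5], [v_1,v_4,v_5], [v_2,v_3,v_5], [v_2,v_4,v_5]

so the chain groups are C_0 ≅ Z^6, C_1 ≅ Z^12, C_2 ≅ Z^6.

∂_1: C_1 → C_0 is given by ∂[p,q] = [q] − [p].
This gives a 6×12 integer matrix of rank 5; reducing to Smith normal form yields diagonal entries (1,1,1,1,1).

The boundary map ∂_2: C_2 → C_1 maps a triangle to the signed sum of its edges. For instance
  ∂[v_0,v_3,v_4] = [v_3,v_4] − [v_0,v_4] + [v_0,v_3],
  ∂[v_1,v_4,v_5] = [v_4,v_5] − [v_1,v_5] + [v_1,v_4].
The resulting 12×6 matrix has rank 6, and its Smith normal form has invariant factors (1,1,1,1,1,1).

Reading off H_k = ker ∂_k / im ∂_{k+1}:

  H_0: rank C_0 − rank ∂_1 = 6 − 5 = 1, and the invariant factors of ∂_1 are all 1, so H_0 ≅ Z.
  H_1: rank ker ∂_1 − rank ∂_2 = (12 − 5) − 6 = 1, and the invariant factors of ∂_2 are all 1, so H_1 ≅ Z.
  H_2: rank ker ∂_2 − rank ∂_3 = (6 − 6) − 0 = 0, and there is no ∂_3, so H_2 ≅ 0.

As a check, the Euler characteristic is 6 − 12 + 6 = 0, which agrees with 1 − 1 + 0 = 0.

H_0 ≅ Z,  H_1 ≅ Z,  H_2 = 0.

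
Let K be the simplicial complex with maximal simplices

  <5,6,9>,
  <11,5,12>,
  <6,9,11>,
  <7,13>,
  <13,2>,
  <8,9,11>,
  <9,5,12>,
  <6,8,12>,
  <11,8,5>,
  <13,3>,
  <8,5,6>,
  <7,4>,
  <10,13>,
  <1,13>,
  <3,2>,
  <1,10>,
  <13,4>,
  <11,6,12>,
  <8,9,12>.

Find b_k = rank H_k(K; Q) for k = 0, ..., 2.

We work with the vertex ordering 1 < 2 < 3 < 4 < 5 < 6 < 7 < 8 < 9 < 10 < 11 < 12 < 13. The simplices of K, each written with vertices in increasing order, are:

  0-simplices (13): [1], [2], [3], [4], [5], [6], [7], [8], [9], [10], [11], [12], [13]
  1-simplices (24): (24 of them)
  2-simplices (10): [5,6,8], [5,6,9], [5,8,11], [5,9,12], [5,11,12], [6,8,12], [6,9,11], [6,11,12], [8,9,11], [8,9,12]

giving chain groups C_0 ≅ Z^13, C_1 ≅ Z^24, C_2 ≅ Z^10.

Boundary ∂_1: C_1 → C_0 sends each edge [p,q] (with p < q) to q − p. For instance
  ∂[9,12] = [12] − [9].
This gives a 13×24 integer matrix of rank 11; reducing to Smith normal form yields diagonal entries (1,1,1,1,1,1,1,1,1,1,1).

∂_2: C_2 → C_1 maps a triangle to the signed sum of its edges. For instance
  ∂[5,6,9] = [6,9] − [5,9] + [5,6],
  ∂[6,11,12] = [11,12] − [6,12] + [6,11].
This gives a 24×10 integer matrix of rank 10; reducing to Smith normal form yields diagonal entries (1,1,1,1,1,1,1,1,1,2).

Reading off H_k = ker ∂_k / im ∂_{k+1}:

  H_0: rank C_0 − rank ∂_1 = 13 − 11 = 2, and the invariant factors of ∂_1 are all 1, so H_0 ≅ Z^2.
  H_1: rank ker ∂_1 − rank ∂_2 = (24 − 11) − 10 = 3, and ∂_2 has invariant factor 2 > 1, so H_1 ≅ Z^3 ⊕ Z/2Z.
  H_2: rank ker ∂_2 − rank ∂_3 = (10 − 10) − 0 = 0, and there is no ∂_3, so H_2 ≅ 0.

As a check, the Euler characteristic is 13 − 24 + 10 = -1, which agrees with 2 − 3 + 0 = -1.
(K is a triangulation of the disjoint union of the real projective plane RP^2 and a wedge of 3 circles.)

Hence the Betti numbers are b_0 = 2, b_1 = 3, b_2 = 0.

b_0 = 2, b_1 = 3, b_2 = 0.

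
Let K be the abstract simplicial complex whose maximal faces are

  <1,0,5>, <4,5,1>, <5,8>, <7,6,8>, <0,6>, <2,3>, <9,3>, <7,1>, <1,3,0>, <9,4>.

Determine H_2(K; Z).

Order the vertices as 0 < 1 < 2 < 3 < 4 < 5 < 6 < 7 < 8 < 9. Listing each simplex with vertices in this order, K has dimension 2 with simplices:

  0-simplices (10): [0], [1], [2], [3], [4], [5], [6], [7], [8], [9]
  1-simplices (16): [0,1], [0,3], [0,5], [0,6], [1,3], [1,4], [1,5], [1,7], [2,3], [3,9], [4,5], [4,9], [5,8], [6,7], [6,8], [7,8]
  2-simplices (4): [0,1,3], [0,1,5], [1,4,5], [6,7,8]

so the chain groups are C_0 ≅ Z^10, C_1 ≅ Z^16, C_2 ≅ Z^4.

∂_1: C_1 → C_0 sends each edge [p,q] (with p < q) to q − p. For instance
  ∂[6,8] = [8] − [6].
As a 10×16 matrix over Z this has rank 9, with invariant factors (1,1,1,1,1,1,1,1,1).

The boundary map ∂_2: C_2 → C_1 acts by ∂[p,q,r] = [q,r] − [p,r] + [p,q]. For instance
  ∂[1,4,5] = [4,5] − [1,5] + [1,4],
  ∂[0,1,3] = [1,3] − [0,3] + [0,1].
The resulting 16×4 matrix has rank 4, and its Smith normal form has invariant factors (1,1,1,1).

Computing H_k = (kernel of ∂_k) / (image of ∂_{k+1}):

  H_2: rank ker ∂_2 − rank ∂_3 = (4 − 4) − 0 = 0, and there is no ∂_3, so H_2 = 0.

H_2 ≅ 0.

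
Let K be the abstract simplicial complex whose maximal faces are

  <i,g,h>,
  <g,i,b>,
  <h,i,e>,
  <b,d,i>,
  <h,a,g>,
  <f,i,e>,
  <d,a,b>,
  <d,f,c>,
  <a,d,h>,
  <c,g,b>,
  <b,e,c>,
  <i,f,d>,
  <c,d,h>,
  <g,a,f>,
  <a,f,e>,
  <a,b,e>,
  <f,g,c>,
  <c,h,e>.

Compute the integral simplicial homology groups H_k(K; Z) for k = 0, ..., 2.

Take the total order a < b < c < d < e < f < g < h < i on the vertex set. Then K (dimension 2) consists of the simplices:

  0-simplices (9): a, b, c, d, e, f, g, h, i
  1-simplices (27): ab, ad, ae, af, ag, ah, bc, bd, be, bg, bi, cd, ce, cf, cg, ch, df, dh, di, ef, eh, ei, fg, fi, gh, gi, hi
  2-simplices (18): abd, abe, adh, aef, afg, agh, bce, bcg, bdi, bgi, cdf, cdh, ceh, cfg, dfi, efi, ehi, ghi

giving chain groups C_0 ≅ Z^9, C_1 ≅ Z^27, C_2 ≅ Z^18.

Boundary ∂_1: C_1 → C_0 is given by ∂[p,q] = [q] − [p]. For instance
  ∂cf = f − c.
The resulting 9×27 matrix has rank 8, and its Smith normal form has invariant factors (1,1,1,1,1,1,1,1).

∂_2: C_2 → C_1 sends each 2-simplex [p,q,r] to [q,r] − [p,r] + [p,q]. For instance
  ∂adh = dh − ah + ad,
  ∂ghi = hi − gi + gh.
As a 27×18 matrix over Z this has rank 17, with invariant factors (1,1,1,1,1,1,1,1,1,1,1,1,1,1,1,1,1).

Now H_k = ker ∂_k / im ∂_{k+1}, so:

  H_0: rank C_0 − rank ∂_1 = 9 − 8 = 1, and the invariant factors of ∂_1 are all 1, so H_0 ≅ Z.
  H_1: rank ker ∂_1 − rank ∂_2 = (27 − 8) − 17 = 2, and the invariant factors of ∂_2 are all 1, so H_1 ≅ Z^2.
  H_2: rank ker ∂_2 − rank ∂_3 = (18 − 17) − 0 = 1, and there is no ∂_3, so H_2 ≅ Z.

H_0 ≅ Z,  H_1 ≅ Z^2,  H_2 ≅ Z.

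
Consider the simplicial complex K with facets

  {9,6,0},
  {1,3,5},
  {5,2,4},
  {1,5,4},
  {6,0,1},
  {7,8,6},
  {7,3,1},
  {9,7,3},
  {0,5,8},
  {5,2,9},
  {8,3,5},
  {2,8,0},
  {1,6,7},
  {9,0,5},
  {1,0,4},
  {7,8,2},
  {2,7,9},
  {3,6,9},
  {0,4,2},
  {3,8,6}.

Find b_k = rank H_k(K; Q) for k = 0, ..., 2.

Fix the vertex order 0 < 1 < 2 < 3 < 4 < 5 < 6 < 7 < 8 < 9 and write every simplex with vertices in increasing order. Then dim K = 2 and the simplices of K are:

  0-simplices (10): [0], [1], [2], [3], [4], [5], [6], [7], [8], [9]
  1-simplices (30): (30 of them)
  2-simplices (20): (20 of them)

so the chain groups are C_0 ≅ Z^10, C_1 ≅ Z^30, C_2 ≅ Z^20.

The boundary map ∂_1: C_1 → C_0 is given by ∂[p,q] = [q] − [p].
The 10×30 boundary matrix has rank 9 and Smith normal form diag(1,1,1,1,1,1,1,1,1).

Boundary ∂_2: C_2 → C_1 acts by ∂[p,q,r] = [q,r] − [p,r] + [p,q]. For instance
  ∂[0,2,8] = [2,8] − [0,8] + [0,2],
  ∂[0,6,9] = [6,9] − [0,9] + [0,6].
The resulting 30×20 matrix has rank 20, and its Smith normal form has invariant factors (1,1,1,1,1,1,1,1,1,1,1,1,1,1,1,1,1,1,1,2).

Computing H_k = (kernel of ∂_k) / (image of ∂_{k+1}):

  H_0: rank C_0 − rank ∂_1 = 10 − 9 = 1, and the invariant factors of ∂_1 are all 1, so H_0 ≅ Z.
  H_1: rank ker ∂_1 − rank ∂_2 = (30 − 9) − 20 = 1, and ∂_2 has invariant factor 2 > 1, so H_1 ≅ Z ⊕ Z/2.
  H_2: rank ker ∂_2 − rank ∂_3 = (20 − 20) − 0 = 0, and there is no ∂_3, so H_2 ≅ 0.

(K is a triangulation of the Klein bottle.)

Hence the Betti numbers are b_0 = 1, b_1 = 1, b_2 = 0.

b_0 = 1, b_1 = 1, b_2 = 0.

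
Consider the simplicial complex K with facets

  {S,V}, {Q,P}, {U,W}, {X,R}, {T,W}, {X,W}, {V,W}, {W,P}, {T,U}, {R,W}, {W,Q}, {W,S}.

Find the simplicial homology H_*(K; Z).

We work with the vertex ordering P < Q < R < S < T < U < V < W < X. The simplices of K, each written with vertices in increasing order, are:

  0-simplices (9): P, Q, R, S, T, U, V, W, X
  1-simplices (12): PQ, PW, QW, RW, RX, SV, SW, TU, TW, UW, VW, WX

so the chain groups are C_0 ≅ Z^9, C_1 ≅ Z^12.

∂_1: C_1 → C_0 sends each edge [p,q] (with p < q) to q − p. For instance
  ∂SV = V − S.
The resulting 9×12 matrix has rank 8, and its Smith normal form has invariant factors (1,1,1,1,1,1,1,1).

From H_k ≅ ker(∂_k) / im(∂_{k+1}) we obtain:

  H_0: rank C_0 − rank ∂_1 = 9 − 8 = 1, and the invariant factors of ∂_1 are all 1, so H_0 = Z.
  H_1: rank ker ∂_1 − rank ∂_2 = (12 − 8) − 0 = 4, and there is no ∂_2, so H_1 = Z^4.

(K is a triangulation of a wedge of 4 circles.)

H_0 ≅ Z,  H_1 ≅ Z^4.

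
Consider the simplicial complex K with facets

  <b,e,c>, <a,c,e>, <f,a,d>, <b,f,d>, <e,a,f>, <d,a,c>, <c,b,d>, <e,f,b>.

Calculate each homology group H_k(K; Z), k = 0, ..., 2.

H_0 ≅ Z,  H_1 = 0,  H_2 ≅ Z.

Order the vertices as a < b < c < d < e < f. Listing each simplex with vertices in this order, K has dimension 2 with simplices:

  0-simplices (6): a, b, c, d, e, f
  1-simplices (12): ac, ad, ae, af, bc, bd, be, bf, cd, ce, df, ef
  2-simplices (8): acd, ace, adf, aef, bcd, bce, bdf, bef

so the chain groups are C_0 ≅ Z^6, C_1 ≅ Z^12, C_2 ≅ Z^8.

The boundary map ∂_1: C_1 → C_0 sends each edge [p,q] (with p < q) to q − p.
The 6×12 boundary matrix has rank 5 and Smith normal form diag(1,1,1,1,1).

∂_2: C_2 → C_1 maps a triangle to the signed sum of its edges. For instance
  ∂bef = ef − bf + be,
  ∂acd = cd − ad + ac.
The resulting 12×8 matrix has rank 7, and its Smith normal form has invariant factors (1,1,1,1,1,1,1).

Now H_k = ker ∂_k / im ∂_{k+1}, so:

  H_0: rank C_0 − rank ∂_1 = 6 − 5 = 1, and the invariant factors of ∂_1 are all 1, so H_0 ≅ Z.
  H_1: rank ker ∂_1 − rank ∂_2 = (12 − 5) − 7 = 0, and the invariant factors of ∂_2 are all 1, so H_1 ≅ 0.
  H_2: rank ker ∂_2 − rank ∂_3 = (8 − 7) − 0 = 1, and there is no ∂_3, so H_2 ≅ Z.

As a check, the Euler characteristic is 6 − 12 + 8 = 2, which agrees with 1 − 0 + 1 = 2.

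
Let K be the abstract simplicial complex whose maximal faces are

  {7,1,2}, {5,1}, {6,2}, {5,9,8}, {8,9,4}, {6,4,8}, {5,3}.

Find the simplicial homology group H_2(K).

H_2 = 0.

Fix the vertex order 1 < 2 < 3 < 4 < 5 < 6 < 7 < 8 < 9 and write every simplex with vertices in increasing order. Then dim K = 2 and the simplices of K are:

  0-simplices (9): [1], [2], [3], [4], [5], [6], [7], [8], [9]
  1-simplices (13): [1,2], [1,5], [1,7], [2,6], [2,7], [3,5], [4,6], [4,8], [4,9], [5,8], [5,9], [6,8], [8,9]
  2-simplices (4): [1,2,7], [4,6,8], [4,8,9], [5,8,9]

giving chain groups C_0 ≅ Z^9, C_1 ≅ Z^13, C_2 ≅ Z^4.

Boundary ∂_1: C_1 → C_0 maps an edge to its endpoints' difference, ∂[p,q] = q − p. For instance
  ∂[6,8] = [8] − [6].
The 9×13 boundary matrix has rank 8 and Smith normal form diag(1,1,1,1,1,1,1,1).

∂_2: C_2 → C_1 acts by ∂[p,q,r] = [q,r] − [p,r] + [p,q]. For instance
  ∂[4,8,9] = [8,9] − [4,9] + [4,8],
  ∂[5,8,9] = [8,9] − [5,9] + [5,8].
The resulting 13×4 matrix has rank 4, and its Smith normal form has invariant factors (1,1,1,1).

Computing H_k = (kernel of ∂_k) / (image of ∂_{k+1}):

  H_2: rank ker ∂_2 − rank ∂_3 = (4 − 4) − 0 = 0, and there is no ∂_3, so H_2 = 0.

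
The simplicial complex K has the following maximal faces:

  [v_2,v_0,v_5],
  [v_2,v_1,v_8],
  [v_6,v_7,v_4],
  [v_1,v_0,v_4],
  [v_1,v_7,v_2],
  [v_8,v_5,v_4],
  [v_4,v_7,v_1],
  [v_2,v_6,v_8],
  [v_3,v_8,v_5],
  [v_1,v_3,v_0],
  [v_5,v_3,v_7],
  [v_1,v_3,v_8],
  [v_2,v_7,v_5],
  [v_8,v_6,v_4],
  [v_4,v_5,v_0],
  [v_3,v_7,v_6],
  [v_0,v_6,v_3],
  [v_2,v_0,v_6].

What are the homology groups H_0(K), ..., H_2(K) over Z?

Order the vertices as v_0 < v_1 < v_2 < v_3 < v_4 < v_5 < v_6 < v_7 < v_8. Listing each simplex with vertices in this order, K has dimension 2 with simplices:

  0-simplices (9): [v_0], [v_1], [v_2], [v_3], [v_4], [v_5], [v_6], [v_7], [v_8]
  1-simplices (27): (27 of them)
  2-simplices (18): (18 of them)

Hence C_0 ≅ Z^9, C_1 ≅ Z^27, C_2 ≅ Z^18.

Boundary ∂_1: C_1 → C_0 is given by ∂[p,q] = [q] − [p]. For instance
  ∂[v_5,v_8] = [v_8] − [v_5].
As a 9×27 matrix over Z this has rank 8, with invariant factors (1,1,1,1,1,1,1,1).

The boundary map ∂_2: C_2 → C_1 sends each 2-simplex [p,q,r] to [q,r] − [p,r] + [p,q]. For instance
  ∂[v_1,v_2,v_8] = [v_2,v_8] − [v_1,v_8] + [v_1,v_2],
  ∂[v_4,v_6,v_7] = [v_6,v_7] − [v_4,v_7] + [v_4,v_6].
As a 27×18 matrix over Z this has rank 17, with invariant factors (1,1,1,1,1,1,1,1,1,1,1,1,1,1,1,1,1).

Now H_k = ker ∂_k / im ∂_{k+1}, so:

  H_0: rank C_0 − rank ∂_1 = 9 − 8 = 1, and the invariant factors of ∂_1 are all 1, so H_0 ≅ Z.
  H_1: rank ker ∂_1 − rank ∂_2 = (27 − 8) − 17 = 2, and the invariant factors of ∂_2 are all 1, so H_1 ≅ Z^2.
  H_2: rank ker ∂_2 − rank ∂_3 = (18 − 17) − 0 = 1, and there is no ∂_3, so H_2 ≅ Z.

As a check, the Euler characteristic is 9 − 27 + 18 = 0, which agrees with 1 − 2 + 1 = 0.

H_0 ≅ Z,  H_1 ≅ Z^2,  H_2 ≅ Z.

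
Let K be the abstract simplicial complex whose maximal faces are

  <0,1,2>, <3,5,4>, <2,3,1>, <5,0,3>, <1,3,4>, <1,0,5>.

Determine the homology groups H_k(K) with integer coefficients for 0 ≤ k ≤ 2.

H_0 = Z,  H_1 = Z,  H_2 = 0.

Fix the vertex order 0 < 1 < 2 < 3 < 4 < 5 and write every simplex with vertices in increasing order. Then dim K = 2 and the simplices of K are:

  0-simplices (6): [0], [1], [2], [3], [4], [5]
  1-simplices (12): [0,1], [0,2], [0,3], [0,5], [1,2], [1,3], [1,4], [1,5], [2,3], [3,4], [3,5], [4,5]
  2-simplices (6): [0,1,2], [0,1,5], [0,3,5], [1,2,3], [1,3,4], [3,4,5]

so the chain groups are C_0 ≅ Z^6, C_1 ≅ Z^12, C_2 ≅ Z^6.

∂_1: C_1 → C_0 sends each edge [p,q] (with p < q) to q − p. For instance
  ∂[3,4] = [4] − [3].
As a 6×12 matrix over Z this has rank 5, with invariant factors (1,1,1,1,1).

∂_2: C_2 → C_1 maps a triangle to the signed sum of its edges. For instance
  ∂[0,3,5] = [3,5] − [0,5] + [0,3],
  ∂[0,1,5] = [1,5] − [0,5] + [0,1].
The resulting 12×6 matrix has rank 6, and its Smith normal form has invariant factors (1,1,1,1,1,1).

Computing H_k = (kernel of ∂_k) / (image of ∂_{k+1}):

  H_0: rank C_0 − rank ∂_1 = 6 − 5 = 1, and the invariant factors of ∂_1 are all 1, so H_0 = Z.
  H_1: rank ker ∂_1 − rank ∂_2 = (12 − 5) − 6 = 1, and the invariant factors of ∂_2 are all 1, so H_1 = Z.
  H_2: rank ker ∂_2 − rank ∂_3 = (6 − 6) − 0 = 0, and there is no ∂_3, so H_2 = 0.

(K is a triangulation of the cylinder S^1 x I.)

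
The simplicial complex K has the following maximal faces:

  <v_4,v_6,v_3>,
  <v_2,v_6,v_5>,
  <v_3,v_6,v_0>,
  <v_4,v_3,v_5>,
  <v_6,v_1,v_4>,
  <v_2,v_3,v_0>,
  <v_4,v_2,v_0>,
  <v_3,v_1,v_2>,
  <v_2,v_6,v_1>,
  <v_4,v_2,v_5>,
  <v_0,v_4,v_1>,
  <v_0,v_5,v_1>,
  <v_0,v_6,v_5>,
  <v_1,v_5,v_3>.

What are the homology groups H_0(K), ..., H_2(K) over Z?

H_0 = Z,  H_1 = Z^2,  H_2 = Z.

Fix the vertex order v_0 < v_1 < v_2 < v_3 < v_4 < v_5 < v_6 and write every simplex with vertices in increasing order. Then dim K = 2 and the simplices of K are:

  0-simplices (7): [v_0], [v_1], [v_2], [v_3], [v_4], [v_5], [v_6]
  1-simplices (21): (21 of them)
  2-simplices (14): (14 of them)

giving chain groups C_0 ≅ Z^7, C_1 ≅ Z^21, C_2 ≅ Z^14.

Boundary ∂_1: C_1 → C_0 is given by ∂[p,q] = [q] − [p]. For instance
  ∂[v_1,v_4] = [v_4] − [v_1].
As a 7×21 matrix over Z this has rank 6, with invariant factors (1,1,1,1,1,1).

The boundary map ∂_2: C_2 → C_1 acts by ∂[p,q,r] = [q,r] − [p,r] + [p,q]. For instance
  ∂[v_0,v_5,v_6] = [v_5,v_6] − [v_0,v_6] + [v_0,v_5],
  ∂[v_0,v_2,v_3] = [v_2,v_3] − [v_0,v_3] + [v_0,v_2].
As a 21×14 matrix over Z this has rank 13, with invariant factors (1,1,1,1,1,1,1,1,1,1,1,1,1).

Reading off H_k = ker ∂_k / im ∂_{k+1}:

  H_0: rank C_0 − rank ∂_1 = 7 − 6 = 1, and the invariant factors of ∂_1 are all 1, so H_0 ≅ Z.
  H_1: rank ker ∂_1 − rank ∂_2 = (21 − 6) − 13 = 2, and the invariant factors of ∂_2 are all 1, so H_1 ≅ Z^2.
  H_2: rank ker ∂_2 − rank ∂_3 = (14 − 13) − 0 = 1, and there is no ∂_3, so H_2 ≅ Z.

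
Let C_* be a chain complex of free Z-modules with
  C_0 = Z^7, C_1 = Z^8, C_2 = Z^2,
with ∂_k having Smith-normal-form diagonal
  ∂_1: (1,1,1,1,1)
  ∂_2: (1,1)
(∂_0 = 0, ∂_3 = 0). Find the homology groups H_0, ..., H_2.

H_0: b_0 = 7 − 0 − 5 = 2; torsion from ∂_1 factors > 1: none. So H_0 ≅ Z^2.
H_1: b_1 = 8 − 5 − 2 = 1; torsion from ∂_2 factors > 1: none. So H_1 ≅ Z.
H_2: b_2 = 2 − 2 − 0 = 0; torsion from ∂_3 factors > 1: none. So H_2 ≅ 0.

H_0 ≅ Z^2,  H_1 ≅ Z,  H_2 = 0.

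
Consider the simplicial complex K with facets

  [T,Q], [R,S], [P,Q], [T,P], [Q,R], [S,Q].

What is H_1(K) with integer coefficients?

We work with the vertex ordering P < Q < R < S < T. The simplices of K, each written with vertices in increasing order, are:

  0-simplices (5): P, Q, R, S, T
  1-simplices (6): PQ, PT, QR, QS, QT, RS

giving chain groups C_0 ≅ Z^5, C_1 ≅ Z^6.

Boundary ∂_1: C_1 → C_0 maps an edge to its endpoints' difference, ∂[p,q] = q − p.
This gives a 5×6 integer matrix of rank 4; reducing to Smith normal form yields diagonal entries (1,1,1,1).

From H_k ≅ ker(∂_k) / im(∂_{k+1}) we obtain:

  H_1: rank ker ∂_1 − rank ∂_2 = (6 − 4) − 0 = 2, and there is no ∂_2, so H_1 ≅ Z^2.

H_1 = Z^2.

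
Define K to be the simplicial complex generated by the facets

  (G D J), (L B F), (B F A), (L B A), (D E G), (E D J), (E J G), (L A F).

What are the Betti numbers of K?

b_0 = 2, b_1 = 0, b_2 = 2.

Take the total order A < B < D < E < F < G < J < L on the vertex set. Then K (dimension 2) consists of the simplices:

  0-simplices (8): A, B, D, E, F, G, J, L
  1-simplices (12): AB, AF, AL, BF, BL, DE, DG, DJ, EG, EJ, FL, GJ
  2-simplices (8): ABF, ABL, AFL, BFL, DEG, DEJ, DGJ, EGJ

giving chain groups C_0 ≅ Z^8, C_1 ≅ Z^12, C_2 ≅ Z^8.

The boundary map ∂_1: C_1 → C_0 sends each edge [p,q] (with p < q) to q − p.
The 8×12 boundary matrix has rank 6 and Smith normal form diag(1,1,1,1,1,1).

∂_2: C_2 → C_1 maps a triangle to the signed sum of its edges. For instance
  ∂ABF = BF − AF + AB,
  ∂BFL = FL − BL + BF.
This gives a 12×8 integer matrix of rank 6; reducing to Smith normal form yields diagonal entries (1,1,1,1,1,1).

Reading off H_k = ker ∂_k / im ∂_{k+1}:

  H_0: rank C_0 − rank ∂_1 = 8 − 6 = 2, and the invariant factors of ∂_1 are all 1, so H_0 = Z^2.
  H_1: rank ker ∂_1 − rank ∂_2 = (12 − 6) − 6 = 0, and the invariant factors of ∂_2 are all 1, so H_1 = 0.
  H_2: rank ker ∂_2 − rank ∂_3 = (8 − 6) − 0 = 2, and there is no ∂_3, so H_2 = Z^2.

As a check, the Euler characteristic is 8 − 12 + 8 = 4, which agrees with 2 − 0 + 2 = 4.
(K is a triangulation of the disjoint union of the 2-sphere S^2 and the 2-sphere S^2.)

Hence the Betti numbers are b_0 = 2, b_1 = 0, b_2 = 2.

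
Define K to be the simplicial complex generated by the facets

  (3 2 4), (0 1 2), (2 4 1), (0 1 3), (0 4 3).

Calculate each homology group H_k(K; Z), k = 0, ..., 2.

H_0 ≅ Z,  H_1 ≅ Z,  H_2 = 0.

Order the vertices as 0 < 1 < 2 < 3 < 4. Listing each simplex with vertices in this order, K has dimension 2 with simplices:

  0-simplices (5): [0], [1], [2], [3], [4]
  1-simplices (10): [0,1], [0,2], [0,3], [0,4], [1,2], [1,3], [1,4], [2,3], [2,4], [3,4]
  2-simplices (5): [0,1,2], [0,1,3], [0,3,4], [1,2,4], [2,3,4]

giving chain groups C_0 ≅ Z^5, C_1 ≅ Z^10, C_2 ≅ Z^5.

The boundary map ∂_1: C_1 → C_0 maps an edge to its endpoints' difference, ∂[p,q] = q − p. For instance
  ∂[0,3] = [3] − [0].
As a 5×10 matrix over Z this has rank 4, with invariant factors (1,1,1,1).

∂_2: C_2 → C_1 maps a triangle to the signed sum of its edges. For instance
  ∂[2,3,4] = [3,4] − [2,4] + [2,3],
  ∂[1,2,4] = [2,4] − [1,4] + [1,2].
This gives a 10×5 integer matrix of rank 5; reducing to Smith normal form yields diagonal entries (1,1,1,1,1).

From H_k ≅ ker(∂_k) / im(∂_{k+1}) we obtain:

  H_0: rank C_0 − rank ∂_1 = 5 − 4 = 1, and the invariant factors of ∂_1 are all 1, so H_0 ≅ Z.
  H_1: rank ker ∂_1 − rank ∂_2 = (10 − 4) − 5 = 1, and the invariant factors of ∂_2 are all 1, so H_1 ≅ Z.
  H_2: rank ker ∂_2 − rank ∂_3 = (5 − 5) − 0 = 0, and there is no ∂_3, so H_2 ≅ 0.

(K is a triangulation of the Möbius band.)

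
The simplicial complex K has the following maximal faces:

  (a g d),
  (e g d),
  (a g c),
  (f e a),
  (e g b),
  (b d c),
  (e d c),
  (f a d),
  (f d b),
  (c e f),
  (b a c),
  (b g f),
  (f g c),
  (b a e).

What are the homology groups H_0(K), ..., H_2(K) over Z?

We work with the vertex ordering a < b < c < d < e < f < g. The simplices of K, each written with vertices in increasing order, are:

  0-simplices (7): a, b, c, d, e, f, g
  1-simplices (21): ab, ac, ad, ae, af, ag, bc, bd, be, bf, bg, cd, ce, cf, cg, de, df, dg, ef, eg, fg
  2-simplices (14): abc, abe, acg, adf, adg, aef, bcd, bdf, beg, bfg, cde, cef, cfg, deg

Hence C_0 ≅ Z^7, C_1 ≅ Z^21, C_2 ≅ Z^14.

The boundary map ∂_1: C_1 → C_0 maps an edge to its endpoints' difference, ∂[p,q] = q − p. For instance
  ∂ef = f − e.
The 7×21 boundary matrix has rank 6 and Smith normal form diag(1,1,1,1,1,1).

∂_2: C_2 → C_1 acts by ∂[p,q,r] = [q,r] − [p,r] + [p,q]. For instance
  ∂beg = eg − bg + be,
  ∂abe = be − ae + ab.
As a 21×14 matrix over Z this has rank 13, with invariant factors (1,1,1,1,1,1,1,1,1,1,1,1,1).

Computing H_k = (kernel of ∂_k) / (image of ∂_{k+1}):

  H_0: rank C_0 − rank ∂_1 = 7 − 6 = 1, and the invariant factors of ∂_1 are all 1, so H_0 ≅ Z.
  H_1: rank ker ∂_1 − rank ∂_2 = (21 − 6) − 13 = 2, and the invariant factors of ∂_2 are all 1, so H_1 ≅ Z^2.
  H_2: rank ker ∂_2 − rank ∂_3 = (14 − 13) − 0 = 1, and there is no ∂_3, so H_2 ≅ Z.

As a check, the Euler characteristic is 7 − 21 + 14 = 0, which agrees with 1 − 2 + 1 = 0.

H_0 = Z,  H_1 = Z^2,  H_2 = Z.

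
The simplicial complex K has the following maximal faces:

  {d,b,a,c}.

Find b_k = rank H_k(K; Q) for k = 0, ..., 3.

Fix the vertex order a < b < c < d and write every simplex with vertices in increasing order. Then dim K = 3 and the simplices of K are:

  0-simplices (4): a, b, c, d
  1-simplices (6): ab, ac, ad, bc, bd, cd
  2-simplices (4): abc, abd, acd, bcd
  3-simplices (1): abcd

Hence C_0 ≅ Z^4, C_1 ≅ Z^6, C_2 ≅ Z^4, C_3 ≅ Z^1.

∂_1: C_1 → C_0 sends each edge [p,q] (with p < q) to q − p.
As a 4×6 matrix over Z this has rank 3, with invariant factors (1,1,1).

The boundary map ∂_2: C_2 → C_1 maps a triangle to the signed sum of its edges. For instance
  ∂bcd = cd − bd + bc,
  ∂abc = bc − ac + ab.
The resulting 6×4 matrix has rank 3, and its Smith normal form has invariant factors (1,1,1).

∂_3: C_3 → C_2 sends each 3-simplex σ to the alternating sum Σ_i (−1)^i (σ with its i-th vertex removed). For instance
  ∂abcd = bcd − acd + abd − abc.
This gives a 4×1 integer matrix of rank 1; reducing to Smith normal form yields diagonal entries (1).

Now H_k = ker ∂_k / im ∂_{k+1}, so:

  H_0: rank C_0 − rank ∂_1 = 4 − 3 = 1, and the invariant factors of ∂_1 are all 1, so H_0 ≅ Z.
  H_1: rank ker ∂_1 − rank ∂_2 = (6 − 3) − 3 = 0, and the invariant factors of ∂_2 are all 1, so H_1 ≅ 0.
  H_2: rank ker ∂_2 − rank ∂_3 = (4 − 3) − 1 = 0, and the invariant factors of ∂_3 are all 1, so H_2 ≅ 0.
  H_3: rank ker ∂_3 − rank ∂_4 = (1 − 1) − 0 = 0, and there is no ∂_4, so H_3 ≅ 0.

Hence the Betti numbers are b_0 = 1, b_1 = 0, b_2 = 0, b_3 = 0.

b_0 = 1, b_1 = 0, b_2 = 0, b_3 = 0.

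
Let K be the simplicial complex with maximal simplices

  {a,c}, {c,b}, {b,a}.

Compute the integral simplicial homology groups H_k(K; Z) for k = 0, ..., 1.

H_0 = Z,  H_1 = Z.

Fix the vertex order a < b < c and write every simplex with vertices in increasing order. Then dim K = 1 and the simplices of K are:

  0-simplices (3): a, b, c
  1-simplices (3): ab, ac, bc

so the chain groups are C_0 ≅ Z^3, C_1 ≅ Z^3.

Boundary ∂_1: C_1 → C_0 is given by ∂[p,q] = [q] − [p]. For instance
  ∂ab = b − a.
The 3×3 boundary matrix has rank 2 and Smith normal form diag(1,1).

Reading off H_k = ker ∂_k / im ∂_{k+1}:

  H_0: rank C_0 − rank ∂_1 = 3 − 2 = 1, and the invariant factors of ∂_1 are all 1, so H_0 = Z.
  H_1: rank ker ∂_1 − rank ∂_2 = (3 − 2) − 0 = 1, and there is no ∂_2, so H_1 = Z.

(K is a triangulation of the circle S^1.)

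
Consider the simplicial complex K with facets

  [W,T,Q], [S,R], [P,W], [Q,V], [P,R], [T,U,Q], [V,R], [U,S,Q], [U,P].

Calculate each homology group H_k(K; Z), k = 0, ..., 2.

Order the vertices as P < Q < R < S < T < U < V < W. Listing each simplex with vertices in this order, K has dimension 2 with simplices:

  0-simplices (8): P, Q, R, S, T, U, V, W
  1-simplices (13): PR, PU, PW, QS, QT, QU, QV, QW, RS, RV, SU, TU, TW
  2-simplices (3): QSU, QTU, QTW

giving chain groups C_0 ≅ Z^8, C_1 ≅ Z^13, C_2 ≅ Z^3.

Boundary ∂_1: C_1 → C_0 maps an edge to its endpoints' difference, ∂[p,q] = q − p.
As a 8×13 matrix over Z this has rank 7, with invariant factors (1,1,1,1,1,1,1).

∂_2: C_2 → C_1 maps a triangle to the signed sum of its edges. For instance
  ∂QSU = SU − QU + QS,
  ∂QTU = TU − QU + QT.
The resulting 13×3 matrix has rank 3, and its Smith normal form has invariant factors (1,1,1).

Computing H_k = (kernel of ∂_k) / (image of ∂_{k+1}):

  H_0: rank C_0 − rank ∂_1 = 8 − 7 = 1, and the invariant factors of ∂_1 are all 1, so H_0 = Z.
  H_1: rank ker ∂_1 − rank ∂_2 = (13 − 7) − 3 = 3, and the invariant factors of ∂_2 are all 1, so H_1 = Z^3.
  H_2: rank ker ∂_2 − rank ∂_3 = (3 − 3) − 0 = 0, and there is no ∂_3, so H_2 = 0.

H_0 ≅ Z,  H_1 ≅ Z^3,  H_2 = 0.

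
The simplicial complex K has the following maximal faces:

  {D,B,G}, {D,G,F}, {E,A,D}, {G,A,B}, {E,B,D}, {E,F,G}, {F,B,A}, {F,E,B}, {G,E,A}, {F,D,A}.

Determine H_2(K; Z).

We work with the vertex ordering A < B < D < E < F < G. The simplices of K, each written with vertices in increasing order, are:

  0-simplices (6): A, B, D, E, F, G
  1-simplices (15): AB, AD, AE, AF, AG, BD, BE, BF, BG, DE, DF, DG, EF, EG, FG
  2-simplices (10): ABF, ABG, ADE, ADF, AEG, BDE, BDG, BEF, DFG, EFG

giving chain groups C_0 ≅ Z^6, C_1 ≅ Z^15, C_2 ≅ Z^10.

∂_1: C_1 → C_0 is given by ∂[p,q] = [q] − [p]. For instance
  ∂AF = F − A.
As a 6×15 matrix over Z this has rank 5, with invariant factors (1,1,1,1,1).

The boundary map ∂_2: C_2 → C_1 maps a triangle to the signed sum of its edges. For instance
  ∂EFG = FG − EG + EF,
  ∂ABG = BG − AG + AB.
The resulting 15×10 matrix has rank 10, and its Smith normal form has invariant factors (1,1,1,1,1,1,1,1,1,2).

Reading off H_k = ker ∂_k / im ∂_{k+1}:

  H_2: rank ker ∂_2 − rank ∂_3 = (10 − 10) − 0 = 0, and there is no ∂_3, so H_2 = 0.

(K is a triangulation of the real projective plane RP^2.)

H_2 = 0.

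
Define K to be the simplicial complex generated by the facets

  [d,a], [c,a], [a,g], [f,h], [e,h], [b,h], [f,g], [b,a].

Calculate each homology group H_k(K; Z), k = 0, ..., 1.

We work with the vertex ordering a < b < c < d < e < f < g < h. The simplices of K, each written with vertices in increasing order, are:

  0-simplices (8): a, b, c, d, e, f, g, h
  1-simplices (8): ab, ac, ad, ag, bh, eh, fg, fh

Hence C_0 ≅ Z^8, C_1 ≅ Z^8.

The boundary map ∂_1: C_1 → C_0 is given by ∂[p,q] = [q] − [p].
As a 8×8 matrix over Z this has rank 7, with invariant factors (1,1,1,1,1,1,1).

Computing H_k = (kernel of ∂_k) / (image of ∂_{k+1}):

  H_0: rank C_0 − rank ∂_1 = 8 − 7 = 1, and the invariant factors of ∂_1 are all 1, so H_0 ≅ Z.
  H_1: rank ker ∂_1 − rank ∂_2 = (8 − 7) − 0 = 1, and there is no ∂_2, so H_1 ≅ Z.

H_0 = Z,  H_1 = Z.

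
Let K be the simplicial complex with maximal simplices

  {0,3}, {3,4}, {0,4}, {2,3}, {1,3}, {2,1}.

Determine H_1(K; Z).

H_1 ≅ Z^2.

Order the vertices as 0 < 1 < 2 < 3 < 4. Listing each simplex with vertices in this order, K has dimension 1 with simplices:

  0-simplices (5): [0], [1], [2], [3], [4]
  1-simplices (6): [0,3], [0,4], [1,2], [1,3], [2,3], [3,4]

giving chain groups C_0 ≅ Z^5, C_1 ≅ Z^6.

∂_1: C_1 → C_0 sends each edge [p,q] (with p < q) to q − p. For instance
  ∂[2,3] = [3] − [2].
The resulting 5×6 matrix has rank 4, and its Smith normal form has invariant factors (1,1,1,1).

Now H_k = ker ∂_k / im ∂_{k+1}, so:

  H_1: rank ker ∂_1 − rank ∂_2 = (6 − 4) − 0 = 2, and there is no ∂_2, so H_1 = Z^2.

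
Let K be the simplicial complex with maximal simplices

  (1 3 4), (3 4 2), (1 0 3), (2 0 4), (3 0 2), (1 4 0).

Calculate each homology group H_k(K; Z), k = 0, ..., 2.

Fix the vertex order 0 < 1 < 2 < 3 < 4 and write every simplex with vertices in increasing order. Then dim K = 2 and the simplices of K are:

  0-simplices (5): [0], [1], [2], [3], [4]
  1-simplices (9): [0,1], [0,2], [0,3], [0,4], [1,3], [1,4], [2,3], [2,4], [3,4]
  2-simplices (6): [0,1,3], [0,1,4], [0,2,3], [0,2,4], [1,3,4], [2,3,4]

so the chain groups are C_0 ≅ Z^5, C_1 ≅ Z^9, C_2 ≅ Z^6.

∂_1: C_1 → C_0 maps an edge to its endpoints' difference, ∂[p,q] = q − p. For instance
  ∂[1,3] = [3] − [1].
The resulting 5×9 matrix has rank 4, and its Smith normal form has invariant factors (1,1,1,1).

Boundary ∂_2: C_2 → C_1 maps a triangle to the signed sum of its edges. For instance
  ∂[1,3,4] = [3,4] − [1,4] + [1,3],
  ∂[0,1,3] = [1,3] − [0,3] + [0,1].
This gives a 9×6 integer matrix of rank 5; reducing to Smith normal form yields diagonal entries (1,1,1,1,1).

Computing H_k = (kernel of ∂_k) / (image of ∂_{k+1}):

  H_0: rank C_0 − rank ∂_1 = 5 − 4 = 1, and the invariant factors of ∂_1 are all 1, so H_0 ≅ Z.
  H_1: rank ker ∂_1 − rank ∂_2 = (9 − 4) − 5 = 0, and the invariant factors of ∂_2 are all 1, so H_1 ≅ 0.
  H_2: rank ker ∂_2 − rank ∂_3 = (6 − 5) − 0 = 1, and there is no ∂_3, so H_2 ≅ Z.

As a check, the Euler characteristic is 5 − 9 + 6 = 2, which agrees with 1 − 0 + 1 = 2.

H_0 ≅ Z,  H_1 = 0,  H_2 ≅ Z.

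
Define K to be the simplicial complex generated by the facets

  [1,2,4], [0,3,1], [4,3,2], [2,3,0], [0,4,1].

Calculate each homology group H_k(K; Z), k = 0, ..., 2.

K has 5 vertices, 10 edges, 5 triangles.
rank ∂_0 = 0, rank ∂_1 = 4 ⇒ b_0 = 5 − 0 − 4 = 1; all invariant factors of ∂_1 are 1 so no torsion. So H_0 ≅ Z.
rank ∂_1 = 4, rank ∂_2 = 5 ⇒ b_1 = 10 − 4 − 5 = 1; all invariant factors of ∂_2 are 1 so no torsion. So H_1 ≅ Z.
rank ∂_2 = 5, rank ∂_3 = 0 ⇒ b_2 = 5 − 5 − 0 = 0. So H_2 ≅ 0.

H_0 ≅ Z,  H_1 ≅ Z,  H_2 = 0.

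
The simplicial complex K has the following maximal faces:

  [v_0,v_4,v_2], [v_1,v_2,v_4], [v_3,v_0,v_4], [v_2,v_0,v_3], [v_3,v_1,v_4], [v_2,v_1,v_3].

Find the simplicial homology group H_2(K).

H_2 ≅ Z.

Fix the vertex order v_0 < v_1 < v_2 < v_3 < v_4 and write every simplex with vertices in increasing order. Then dim K = 2 and the simplices of K are:

  0-simplices (5): [v_0], [v_1], [v_2], [v_3], [v_4]
  1-simplices (9): [v_0,v_2], [v_0,v_3], [v_0,v_4], [v_1,v_2], [v_1,v_3], [v_1,v_4], [v_2,v_3], [v_2,v_4], [v_3,v_4]
  2-simplices (6): [v_0,v_2,v_3], [v_0,v_2,v_4], [v_0,v_3,v_4], [v_1,v_2,v_3], [v_1,v_2,v_4], [v_1,v_3,v_4]

giving chain groups C_0 ≅ Z^5, C_1 ≅ Z^9, C_2 ≅ Z^6.

The boundary map ∂_1: C_1 → C_0 is given by ∂[p,q] = [q] − [p]. For instance
  ∂[v_0,v_4] = [v_4] − [v_0].
This gives a 5×9 integer matrix of rank 4; reducing to Smith normal form yields diagonal entries (1,1,1,1).

Boundary ∂_2: C_2 → C_1 acts by ∂[p,q,r] = [q,r] − [p,r] + [p,q]. For instance
  ∂[v_1,v_2,v_4] = [v_2,v_4] − [v_1,v_4] + [v_1,v_2],
  ∂[v_0,v_2,v_3] = [v_2,v_3] − [v_0,v_3] + [v_0,v_2].
The 9×6 boundary matrix has rank 5 and Smith normal form diag(1,1,1,1,1).

Now H_k = ker ∂_k / im ∂_{k+1}, so:

  H_2: rank ker ∂_2 − rank ∂_3 = (6 − 5) − 0 = 1, and there is no ∂_3, so H_2 ≅ Z.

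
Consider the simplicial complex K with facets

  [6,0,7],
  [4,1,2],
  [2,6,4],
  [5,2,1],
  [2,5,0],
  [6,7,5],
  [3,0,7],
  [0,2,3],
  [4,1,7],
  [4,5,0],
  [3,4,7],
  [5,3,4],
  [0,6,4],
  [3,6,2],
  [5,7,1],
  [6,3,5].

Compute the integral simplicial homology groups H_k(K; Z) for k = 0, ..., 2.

Take the total order 0 < 1 < 2 < 3 < 4 < 5 < 6 < 7 on the vertex set. Then K (dimension 2) consists of the simplices:

  0-simplices (8): [0], [1], [2], [3], [4], [5], [6], [7]
  1-simplices (24): (24 of them)
  2-simplices (16): [0,2,3], [0,2,5], [0,3,7], [0,4,5], [0,4,6], [0,6,7], [1,2,4], [1,2,5], [1,4,7], [1,5,7], [2,3,6], [2,4,6], [3,4,5], [3,4,7], [3,5,6], [5,6,7]

giving chain groups C_0 ≅ Z^8, C_1 ≅ Z^24, C_2 ≅ Z^16.

Boundary ∂_1: C_1 → C_0 maps an edge to its endpoints' difference, ∂[p,q] = q − p. For instance
  ∂[5,7] = [7] − [5].
This gives a 8×24 integer matrix of rank 7; reducing to Smith normal form yields diagonal entries (1,1,1,1,1,1,1).

Boundary ∂_2: C_2 → C_1 sends each 2-simplex [p,q,r] to [q,r] − [p,r] + [p,q]. For instance
  ∂[0,6,7] = [6,7] − [0,7] + [0,6],
  ∂[3,4,5] = [4,5] − [3,5] + [3,4].
As a 24×16 matrix over Z this has rank 15, with invariant factors (1,1,1,1,1,1,1,1,1,1,1,1,1,1,1).

Reading off H_k = ker ∂_k / im ∂_{k+1}:

  H_0: rank C_0 − rank ∂_1 = 8 − 7 = 1, and the invariant factors of ∂_1 are all 1, so H_0 ≅ Z.
  H_1: rank ker ∂_1 − rank ∂_2 = (24 − 7) − 15 = 2, and the invariant factors of ∂_2 are all 1, so H_1 ≅ Z^2.
  H_2: rank ker ∂_2 − rank ∂_3 = (16 − 15) − 0 = 1, and there is no ∂_3, so H_2 ≅ Z.

H_0 ≅ Z,  H_1 ≅ Z^2,  H_2 ≅ Z.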